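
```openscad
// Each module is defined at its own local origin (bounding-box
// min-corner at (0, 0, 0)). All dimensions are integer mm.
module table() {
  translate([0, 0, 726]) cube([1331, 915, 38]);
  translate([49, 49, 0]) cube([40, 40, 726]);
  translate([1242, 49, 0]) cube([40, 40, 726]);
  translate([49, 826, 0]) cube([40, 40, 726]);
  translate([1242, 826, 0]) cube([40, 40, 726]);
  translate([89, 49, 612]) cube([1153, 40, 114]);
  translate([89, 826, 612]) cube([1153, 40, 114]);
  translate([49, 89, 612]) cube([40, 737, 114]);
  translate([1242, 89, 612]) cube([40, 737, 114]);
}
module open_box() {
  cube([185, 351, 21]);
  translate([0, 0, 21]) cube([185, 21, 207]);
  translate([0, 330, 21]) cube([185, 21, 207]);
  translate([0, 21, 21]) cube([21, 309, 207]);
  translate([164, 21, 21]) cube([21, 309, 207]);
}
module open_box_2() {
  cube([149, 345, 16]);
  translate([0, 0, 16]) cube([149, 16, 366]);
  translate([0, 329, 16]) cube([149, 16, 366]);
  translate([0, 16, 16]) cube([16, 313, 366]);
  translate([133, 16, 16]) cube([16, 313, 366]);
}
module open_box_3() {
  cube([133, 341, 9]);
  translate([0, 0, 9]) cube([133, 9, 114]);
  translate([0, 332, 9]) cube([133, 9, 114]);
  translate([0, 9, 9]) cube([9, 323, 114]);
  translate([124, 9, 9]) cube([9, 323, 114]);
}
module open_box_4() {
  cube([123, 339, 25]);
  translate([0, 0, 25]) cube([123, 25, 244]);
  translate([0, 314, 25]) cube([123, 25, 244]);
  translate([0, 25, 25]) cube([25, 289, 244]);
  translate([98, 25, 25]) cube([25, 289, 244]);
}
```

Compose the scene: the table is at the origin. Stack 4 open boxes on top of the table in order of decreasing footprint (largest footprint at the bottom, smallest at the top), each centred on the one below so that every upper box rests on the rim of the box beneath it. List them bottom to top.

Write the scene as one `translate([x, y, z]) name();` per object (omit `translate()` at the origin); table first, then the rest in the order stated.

table();
translate([573, 282, 764]) open_box();
translate([591, 285, 992]) open_box_2();
translate([599, 287, 1374]) open_box_3();
translate([604, 288, 1497]) open_box_4();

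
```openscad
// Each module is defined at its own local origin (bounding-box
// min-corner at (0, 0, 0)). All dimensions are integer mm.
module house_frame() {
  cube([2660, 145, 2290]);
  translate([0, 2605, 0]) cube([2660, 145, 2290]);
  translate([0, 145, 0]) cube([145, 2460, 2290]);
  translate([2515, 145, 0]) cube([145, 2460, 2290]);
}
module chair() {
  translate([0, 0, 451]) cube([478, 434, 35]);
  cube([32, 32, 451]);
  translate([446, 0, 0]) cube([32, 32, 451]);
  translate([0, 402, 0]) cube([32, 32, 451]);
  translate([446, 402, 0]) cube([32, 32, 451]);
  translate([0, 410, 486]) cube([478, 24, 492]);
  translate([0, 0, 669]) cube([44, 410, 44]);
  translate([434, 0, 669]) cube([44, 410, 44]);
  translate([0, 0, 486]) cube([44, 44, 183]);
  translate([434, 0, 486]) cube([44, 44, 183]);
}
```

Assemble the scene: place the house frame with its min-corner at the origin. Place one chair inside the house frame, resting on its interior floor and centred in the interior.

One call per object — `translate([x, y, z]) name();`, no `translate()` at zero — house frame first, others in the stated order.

house_frame();
translate([1091, 1158, 0]) chair();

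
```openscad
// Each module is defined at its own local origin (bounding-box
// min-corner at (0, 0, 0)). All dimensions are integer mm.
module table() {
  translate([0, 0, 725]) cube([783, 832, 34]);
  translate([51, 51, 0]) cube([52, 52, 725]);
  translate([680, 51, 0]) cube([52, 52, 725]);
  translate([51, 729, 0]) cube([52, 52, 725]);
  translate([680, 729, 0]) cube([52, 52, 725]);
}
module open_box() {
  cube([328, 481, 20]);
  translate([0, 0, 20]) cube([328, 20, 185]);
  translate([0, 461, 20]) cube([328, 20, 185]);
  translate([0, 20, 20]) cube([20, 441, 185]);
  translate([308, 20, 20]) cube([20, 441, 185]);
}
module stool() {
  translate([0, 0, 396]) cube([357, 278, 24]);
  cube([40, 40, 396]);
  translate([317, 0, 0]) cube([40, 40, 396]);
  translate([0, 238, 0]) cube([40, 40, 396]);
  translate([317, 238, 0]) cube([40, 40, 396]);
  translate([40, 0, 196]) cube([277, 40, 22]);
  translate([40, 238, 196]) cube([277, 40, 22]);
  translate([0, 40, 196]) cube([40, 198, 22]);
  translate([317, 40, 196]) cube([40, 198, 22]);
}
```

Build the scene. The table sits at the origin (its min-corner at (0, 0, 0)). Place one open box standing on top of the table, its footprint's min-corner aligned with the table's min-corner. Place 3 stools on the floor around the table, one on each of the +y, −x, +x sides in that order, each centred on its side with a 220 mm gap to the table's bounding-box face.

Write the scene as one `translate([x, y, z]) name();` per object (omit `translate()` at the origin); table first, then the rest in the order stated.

table();
translate([0, 0, 759]) open_box();
translate([213, 1052, 0]) stool();
translate([-577, 277, 0]) stool();
translate([1003, 277, 0]) stool();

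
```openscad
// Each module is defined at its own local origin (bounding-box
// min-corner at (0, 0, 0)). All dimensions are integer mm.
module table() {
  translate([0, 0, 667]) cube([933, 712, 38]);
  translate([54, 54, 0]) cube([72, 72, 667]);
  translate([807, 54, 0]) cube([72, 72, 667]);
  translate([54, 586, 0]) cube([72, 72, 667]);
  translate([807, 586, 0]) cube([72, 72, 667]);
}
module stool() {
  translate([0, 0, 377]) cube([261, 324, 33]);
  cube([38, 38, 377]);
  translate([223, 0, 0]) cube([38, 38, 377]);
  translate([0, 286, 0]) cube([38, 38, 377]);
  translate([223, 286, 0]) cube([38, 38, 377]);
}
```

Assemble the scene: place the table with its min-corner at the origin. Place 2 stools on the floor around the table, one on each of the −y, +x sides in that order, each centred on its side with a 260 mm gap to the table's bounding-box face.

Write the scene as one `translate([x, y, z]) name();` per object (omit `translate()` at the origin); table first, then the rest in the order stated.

table();
translate([336, -584, 0]) stool();
translate([1193, 194, 0]) stool();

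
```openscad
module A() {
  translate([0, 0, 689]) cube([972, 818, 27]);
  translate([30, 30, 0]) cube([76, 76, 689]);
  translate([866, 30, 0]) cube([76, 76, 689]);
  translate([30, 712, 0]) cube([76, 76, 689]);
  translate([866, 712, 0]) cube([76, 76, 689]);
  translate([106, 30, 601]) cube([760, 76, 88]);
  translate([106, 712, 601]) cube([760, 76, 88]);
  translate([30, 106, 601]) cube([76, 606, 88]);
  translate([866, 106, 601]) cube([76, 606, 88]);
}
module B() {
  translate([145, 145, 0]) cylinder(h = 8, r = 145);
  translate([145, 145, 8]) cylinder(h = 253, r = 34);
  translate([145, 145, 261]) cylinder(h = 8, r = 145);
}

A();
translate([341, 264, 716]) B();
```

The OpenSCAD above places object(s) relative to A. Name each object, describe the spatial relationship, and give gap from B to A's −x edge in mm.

The spool's min-x is at 341; the table's min-x is 0; gap = 341 mm.

A is a table. B is a spool. The spool is on top of the table, centred. The gap from the spool to the table's −x edge is 341 mm.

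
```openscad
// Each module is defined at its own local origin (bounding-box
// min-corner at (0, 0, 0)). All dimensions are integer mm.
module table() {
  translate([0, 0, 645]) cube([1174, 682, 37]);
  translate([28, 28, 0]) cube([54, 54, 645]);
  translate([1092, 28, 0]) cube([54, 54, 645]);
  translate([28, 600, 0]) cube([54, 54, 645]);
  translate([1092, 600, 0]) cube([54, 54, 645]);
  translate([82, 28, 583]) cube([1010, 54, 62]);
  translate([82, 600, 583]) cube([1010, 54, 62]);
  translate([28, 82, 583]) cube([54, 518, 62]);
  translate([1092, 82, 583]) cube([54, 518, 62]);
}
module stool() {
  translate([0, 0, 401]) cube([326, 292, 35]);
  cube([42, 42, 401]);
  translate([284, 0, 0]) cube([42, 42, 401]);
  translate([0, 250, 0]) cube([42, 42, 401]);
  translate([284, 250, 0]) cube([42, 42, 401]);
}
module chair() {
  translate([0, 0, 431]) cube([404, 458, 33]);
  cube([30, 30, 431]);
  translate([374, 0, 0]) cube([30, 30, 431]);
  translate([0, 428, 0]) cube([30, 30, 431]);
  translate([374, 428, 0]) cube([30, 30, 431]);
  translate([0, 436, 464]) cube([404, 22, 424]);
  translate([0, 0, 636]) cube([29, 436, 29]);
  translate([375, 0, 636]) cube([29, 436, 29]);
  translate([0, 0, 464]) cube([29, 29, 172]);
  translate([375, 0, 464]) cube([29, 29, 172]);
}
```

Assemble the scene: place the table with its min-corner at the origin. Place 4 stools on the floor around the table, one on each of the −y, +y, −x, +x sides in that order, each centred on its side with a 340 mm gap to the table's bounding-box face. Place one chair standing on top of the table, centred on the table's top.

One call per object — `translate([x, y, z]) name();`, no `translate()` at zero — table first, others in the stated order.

table();
translate([424, -632, 0]) stool();
translate([424, 1022, 0]) stool();
translate([-666, 195, 0]) stool();
translate([1514, 195, 0]) stool();
translate([385, 112, 682]) chair();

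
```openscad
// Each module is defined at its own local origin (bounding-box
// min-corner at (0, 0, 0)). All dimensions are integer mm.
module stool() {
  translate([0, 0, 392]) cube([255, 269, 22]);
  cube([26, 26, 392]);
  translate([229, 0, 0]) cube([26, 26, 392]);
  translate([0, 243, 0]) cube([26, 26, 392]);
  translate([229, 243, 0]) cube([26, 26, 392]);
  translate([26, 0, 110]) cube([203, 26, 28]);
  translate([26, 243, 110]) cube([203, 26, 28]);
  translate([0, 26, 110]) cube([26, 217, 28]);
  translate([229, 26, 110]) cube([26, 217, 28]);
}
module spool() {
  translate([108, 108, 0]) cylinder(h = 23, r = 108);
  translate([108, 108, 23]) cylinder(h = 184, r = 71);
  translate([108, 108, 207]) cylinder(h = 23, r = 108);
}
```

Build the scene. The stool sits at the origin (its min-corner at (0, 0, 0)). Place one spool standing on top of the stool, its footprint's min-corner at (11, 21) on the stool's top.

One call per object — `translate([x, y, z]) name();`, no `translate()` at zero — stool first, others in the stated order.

stool();
translate([11, 21, 414]) spool();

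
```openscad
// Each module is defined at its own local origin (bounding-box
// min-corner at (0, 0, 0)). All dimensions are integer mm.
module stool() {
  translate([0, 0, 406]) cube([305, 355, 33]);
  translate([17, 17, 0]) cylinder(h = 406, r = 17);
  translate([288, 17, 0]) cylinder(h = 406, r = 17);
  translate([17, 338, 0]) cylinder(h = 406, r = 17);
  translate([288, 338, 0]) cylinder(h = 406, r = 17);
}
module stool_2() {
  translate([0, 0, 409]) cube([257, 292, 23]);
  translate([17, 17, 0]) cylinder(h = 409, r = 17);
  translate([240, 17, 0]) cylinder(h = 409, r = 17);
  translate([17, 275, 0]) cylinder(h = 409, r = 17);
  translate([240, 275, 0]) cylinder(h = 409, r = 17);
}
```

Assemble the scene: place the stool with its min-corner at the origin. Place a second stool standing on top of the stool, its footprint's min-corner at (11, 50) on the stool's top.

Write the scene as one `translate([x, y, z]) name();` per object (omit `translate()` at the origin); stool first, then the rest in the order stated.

stool();
translate([11, 50, 439]) stool_2();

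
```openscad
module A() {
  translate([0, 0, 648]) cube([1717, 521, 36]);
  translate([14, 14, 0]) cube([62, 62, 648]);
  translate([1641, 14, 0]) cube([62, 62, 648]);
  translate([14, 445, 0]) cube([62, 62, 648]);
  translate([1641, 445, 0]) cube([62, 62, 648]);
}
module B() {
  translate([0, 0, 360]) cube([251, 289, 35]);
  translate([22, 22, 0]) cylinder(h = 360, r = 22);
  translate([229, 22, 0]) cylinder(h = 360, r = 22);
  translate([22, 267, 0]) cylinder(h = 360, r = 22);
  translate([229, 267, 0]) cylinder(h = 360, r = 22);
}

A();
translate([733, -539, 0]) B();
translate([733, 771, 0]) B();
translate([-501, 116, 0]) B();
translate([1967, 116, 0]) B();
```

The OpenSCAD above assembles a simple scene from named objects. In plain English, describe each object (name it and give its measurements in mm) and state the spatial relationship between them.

A is a rectangular dining table. The top is 1717×521×36 mm with its upper surface at z = 684 mm. It stands on four 62×62 mm square legs, each inset 14 mm from the nearest pair of top edges, running from the floor to the underside of the top.

B is a simple wooden stool: a rectangular seat 251 mm (x) by 289 mm (y), 35 mm thick, top face at z = 395 mm, on four round legs, each 44 mm in diameter. The legs rest on z = 0, each leg's axis is inset half a diameter from the nearest pair of seat edges (so the leg's bounding box is flush with the corner).

Four stools sit around the table at the −y, +y, −x, +x sides.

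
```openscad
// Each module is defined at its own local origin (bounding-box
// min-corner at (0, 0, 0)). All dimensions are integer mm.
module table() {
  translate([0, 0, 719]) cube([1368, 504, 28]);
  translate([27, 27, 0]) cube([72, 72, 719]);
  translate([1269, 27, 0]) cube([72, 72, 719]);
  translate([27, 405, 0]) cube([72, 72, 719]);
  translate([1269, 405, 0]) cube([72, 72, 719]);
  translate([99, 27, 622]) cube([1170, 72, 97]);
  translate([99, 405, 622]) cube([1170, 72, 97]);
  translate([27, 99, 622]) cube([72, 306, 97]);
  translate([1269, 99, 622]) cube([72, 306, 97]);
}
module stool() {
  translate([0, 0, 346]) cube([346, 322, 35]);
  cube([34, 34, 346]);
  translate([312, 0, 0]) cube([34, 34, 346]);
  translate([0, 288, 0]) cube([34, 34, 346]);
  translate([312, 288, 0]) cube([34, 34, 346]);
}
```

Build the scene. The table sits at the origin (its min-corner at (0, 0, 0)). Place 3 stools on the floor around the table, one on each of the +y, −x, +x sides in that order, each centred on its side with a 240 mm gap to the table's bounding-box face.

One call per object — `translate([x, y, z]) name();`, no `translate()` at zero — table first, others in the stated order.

table();
translate([511, 744, 0]) stool();
translate([-586, 91, 0]) stool();
translate([1608, 91, 0]) stool();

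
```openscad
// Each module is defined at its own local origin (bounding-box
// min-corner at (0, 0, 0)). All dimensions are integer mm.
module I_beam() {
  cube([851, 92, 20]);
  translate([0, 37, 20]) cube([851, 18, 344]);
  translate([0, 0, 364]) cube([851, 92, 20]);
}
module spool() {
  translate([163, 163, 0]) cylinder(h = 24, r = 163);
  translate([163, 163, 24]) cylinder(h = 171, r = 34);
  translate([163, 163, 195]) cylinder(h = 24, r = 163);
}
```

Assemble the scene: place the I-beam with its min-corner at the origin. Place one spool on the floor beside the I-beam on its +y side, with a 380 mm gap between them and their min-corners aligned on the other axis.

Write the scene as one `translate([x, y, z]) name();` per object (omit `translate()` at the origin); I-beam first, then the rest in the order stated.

I_beam();
translate([0, 472, 0]) spool();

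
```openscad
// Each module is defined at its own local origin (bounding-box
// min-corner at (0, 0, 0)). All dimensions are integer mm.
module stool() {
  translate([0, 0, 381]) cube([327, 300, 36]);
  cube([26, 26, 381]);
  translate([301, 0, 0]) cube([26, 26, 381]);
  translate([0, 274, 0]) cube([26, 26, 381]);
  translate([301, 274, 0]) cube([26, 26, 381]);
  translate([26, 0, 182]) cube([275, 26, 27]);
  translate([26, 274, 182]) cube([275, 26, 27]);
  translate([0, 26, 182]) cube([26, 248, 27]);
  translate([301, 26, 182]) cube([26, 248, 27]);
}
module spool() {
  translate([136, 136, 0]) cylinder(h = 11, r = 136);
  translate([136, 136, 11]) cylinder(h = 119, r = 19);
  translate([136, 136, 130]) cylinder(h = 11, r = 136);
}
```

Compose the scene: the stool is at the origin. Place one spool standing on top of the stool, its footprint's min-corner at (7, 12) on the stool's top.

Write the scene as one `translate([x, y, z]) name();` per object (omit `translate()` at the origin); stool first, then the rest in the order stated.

stool();
translate([7, 12, 417]) spool();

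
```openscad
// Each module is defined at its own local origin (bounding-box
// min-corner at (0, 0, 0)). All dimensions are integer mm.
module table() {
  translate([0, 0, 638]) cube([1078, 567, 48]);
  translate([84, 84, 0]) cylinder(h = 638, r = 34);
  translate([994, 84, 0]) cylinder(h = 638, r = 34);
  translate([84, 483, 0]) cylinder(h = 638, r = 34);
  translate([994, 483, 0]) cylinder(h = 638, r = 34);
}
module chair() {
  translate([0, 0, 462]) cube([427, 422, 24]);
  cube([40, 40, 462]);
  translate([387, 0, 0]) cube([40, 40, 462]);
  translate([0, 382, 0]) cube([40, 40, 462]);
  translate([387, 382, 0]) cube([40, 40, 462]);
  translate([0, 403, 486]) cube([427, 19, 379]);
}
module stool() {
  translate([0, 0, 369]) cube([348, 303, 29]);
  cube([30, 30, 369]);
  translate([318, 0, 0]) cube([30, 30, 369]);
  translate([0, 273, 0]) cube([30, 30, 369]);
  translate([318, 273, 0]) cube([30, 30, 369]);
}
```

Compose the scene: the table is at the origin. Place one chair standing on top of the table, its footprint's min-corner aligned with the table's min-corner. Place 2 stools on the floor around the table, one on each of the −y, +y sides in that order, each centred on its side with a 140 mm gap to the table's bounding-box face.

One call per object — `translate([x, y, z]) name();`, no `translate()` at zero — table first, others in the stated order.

table();
translate([0, 0, 686]) chair();
translate([365, -443, 0]) stool();
translate([365, 707, 0]) stool();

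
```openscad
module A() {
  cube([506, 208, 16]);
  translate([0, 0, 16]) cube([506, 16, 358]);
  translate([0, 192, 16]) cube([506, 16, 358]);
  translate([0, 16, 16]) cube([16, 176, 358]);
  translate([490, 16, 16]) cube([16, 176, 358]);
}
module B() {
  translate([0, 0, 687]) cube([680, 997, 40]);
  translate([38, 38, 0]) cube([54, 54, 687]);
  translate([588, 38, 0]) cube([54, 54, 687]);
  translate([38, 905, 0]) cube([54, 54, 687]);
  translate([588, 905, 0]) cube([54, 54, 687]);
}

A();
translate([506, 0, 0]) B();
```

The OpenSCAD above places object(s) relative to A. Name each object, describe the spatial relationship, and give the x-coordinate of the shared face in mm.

The open box's +x face and the table's −x face are both at x = 506 mm.

A is an open box. B is a table. The table is against the open box's +x side, with their −y faces flush. The x-coordinate of the shared face is 506 mm.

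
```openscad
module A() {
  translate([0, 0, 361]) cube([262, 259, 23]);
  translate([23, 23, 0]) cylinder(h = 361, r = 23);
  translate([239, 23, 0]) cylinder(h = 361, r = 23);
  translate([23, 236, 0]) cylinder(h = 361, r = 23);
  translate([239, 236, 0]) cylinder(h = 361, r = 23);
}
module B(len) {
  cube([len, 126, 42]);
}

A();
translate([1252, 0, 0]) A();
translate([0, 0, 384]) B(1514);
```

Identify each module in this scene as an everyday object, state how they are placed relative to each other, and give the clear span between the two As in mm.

A is a stool. B is a beam. A beam spans the tops of two stools. The clear span between the two stools is 990 mm.

Second stool starts at x = 1252; first ends at x = 262; clear span = 1252 − 262 = 990 mm.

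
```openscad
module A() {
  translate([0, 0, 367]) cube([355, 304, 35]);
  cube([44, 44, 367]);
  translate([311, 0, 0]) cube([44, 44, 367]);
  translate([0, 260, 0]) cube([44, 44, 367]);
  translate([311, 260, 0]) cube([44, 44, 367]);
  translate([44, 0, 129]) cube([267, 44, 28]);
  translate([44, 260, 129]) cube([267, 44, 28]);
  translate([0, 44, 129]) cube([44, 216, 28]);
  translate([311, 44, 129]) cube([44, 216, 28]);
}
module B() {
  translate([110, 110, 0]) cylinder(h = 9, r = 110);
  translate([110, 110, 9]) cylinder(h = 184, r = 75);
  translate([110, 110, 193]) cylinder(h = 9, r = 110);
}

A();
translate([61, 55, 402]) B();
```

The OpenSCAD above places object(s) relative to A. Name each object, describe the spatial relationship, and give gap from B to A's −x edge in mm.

A is a stool. B is a spool. The spool is on top of the stool. The gap from the spool to the stool's −x edge is 61 mm.

The spool's min-x is at 61; the stool's min-x is 0; gap = 61 mm.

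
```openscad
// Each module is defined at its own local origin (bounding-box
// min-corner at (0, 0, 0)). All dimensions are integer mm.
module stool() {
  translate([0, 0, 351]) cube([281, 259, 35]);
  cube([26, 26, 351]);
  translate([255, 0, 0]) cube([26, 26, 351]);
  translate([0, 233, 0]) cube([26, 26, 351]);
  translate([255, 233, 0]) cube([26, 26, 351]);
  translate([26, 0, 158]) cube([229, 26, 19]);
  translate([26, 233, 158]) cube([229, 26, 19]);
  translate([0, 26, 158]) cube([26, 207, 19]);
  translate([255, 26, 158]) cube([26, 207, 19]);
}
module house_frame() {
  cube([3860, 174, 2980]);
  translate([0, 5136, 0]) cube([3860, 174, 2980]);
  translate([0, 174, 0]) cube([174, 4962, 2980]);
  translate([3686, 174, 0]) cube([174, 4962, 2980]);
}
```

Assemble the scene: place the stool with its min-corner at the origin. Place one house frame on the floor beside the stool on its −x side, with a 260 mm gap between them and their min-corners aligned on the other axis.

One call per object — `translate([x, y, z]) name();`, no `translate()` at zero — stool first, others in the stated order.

stool();
translate([-4120, 0, 0]) house_frame();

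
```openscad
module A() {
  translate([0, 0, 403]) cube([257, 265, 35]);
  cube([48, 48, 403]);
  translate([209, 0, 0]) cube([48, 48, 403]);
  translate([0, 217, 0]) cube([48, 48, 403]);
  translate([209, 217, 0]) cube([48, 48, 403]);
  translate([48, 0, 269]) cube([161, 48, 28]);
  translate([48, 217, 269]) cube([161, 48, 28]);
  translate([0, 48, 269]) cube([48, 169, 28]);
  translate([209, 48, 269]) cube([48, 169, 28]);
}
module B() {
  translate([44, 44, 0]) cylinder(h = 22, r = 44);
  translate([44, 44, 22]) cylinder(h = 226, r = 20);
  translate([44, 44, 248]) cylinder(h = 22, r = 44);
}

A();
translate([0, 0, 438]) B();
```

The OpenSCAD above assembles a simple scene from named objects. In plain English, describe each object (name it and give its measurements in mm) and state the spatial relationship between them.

A is a simple wooden stool: a rectangular seat 257 mm (x) by 265 mm (y), 35 mm thick, top face at z = 438 mm, on four square legs, each 48×48 mm in cross-section. The legs rest on z = 0, each flush with a corner of the seat. Four stretchers, 48 mm wide and 28 mm tall, connect adjacent legs with their undersides at z = 269 mm, each running between the inner faces of the legs it joins and aligned with the legs' outer faces on the other axis.

B is a spool: two coaxial disc flanges of radius 44 mm and thickness 22 mm, joined by a core cylinder of radius 20 mm and height 226 mm. The lower flange rests on z = 0 and the three cylinders share a vertical axis.

The spool is on top of the stool.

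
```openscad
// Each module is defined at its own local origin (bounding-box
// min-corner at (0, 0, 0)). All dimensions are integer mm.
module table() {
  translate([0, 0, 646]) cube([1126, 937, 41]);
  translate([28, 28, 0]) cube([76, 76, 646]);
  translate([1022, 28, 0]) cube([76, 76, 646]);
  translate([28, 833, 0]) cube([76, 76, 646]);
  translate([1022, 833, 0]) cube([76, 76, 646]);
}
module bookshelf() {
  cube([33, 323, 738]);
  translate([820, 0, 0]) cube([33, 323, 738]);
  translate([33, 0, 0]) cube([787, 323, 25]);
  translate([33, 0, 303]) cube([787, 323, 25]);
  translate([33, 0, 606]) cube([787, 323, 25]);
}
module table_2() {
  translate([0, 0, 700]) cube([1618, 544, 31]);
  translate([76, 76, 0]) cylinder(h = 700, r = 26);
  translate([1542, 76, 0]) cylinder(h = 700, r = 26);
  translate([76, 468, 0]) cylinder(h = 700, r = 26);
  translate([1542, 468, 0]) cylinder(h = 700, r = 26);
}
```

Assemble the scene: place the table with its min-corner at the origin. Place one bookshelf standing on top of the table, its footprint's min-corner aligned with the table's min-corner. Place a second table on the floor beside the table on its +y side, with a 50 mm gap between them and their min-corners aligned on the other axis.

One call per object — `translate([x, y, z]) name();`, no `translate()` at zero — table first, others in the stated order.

table();
translate([0, 0, 687]) bookshelf();
translate([0, 987, 0]) table_2();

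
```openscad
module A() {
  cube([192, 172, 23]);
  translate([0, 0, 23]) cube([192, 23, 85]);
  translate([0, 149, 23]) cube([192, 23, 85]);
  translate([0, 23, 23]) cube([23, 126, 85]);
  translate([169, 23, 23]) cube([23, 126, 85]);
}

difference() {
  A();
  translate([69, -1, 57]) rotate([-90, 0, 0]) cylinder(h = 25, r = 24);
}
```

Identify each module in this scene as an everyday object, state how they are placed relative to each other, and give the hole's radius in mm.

The subtracted cylinder has r = 24 mm.

A is an open box. The open box has a circular hole through its front wall. The hole's radius is 24 mm.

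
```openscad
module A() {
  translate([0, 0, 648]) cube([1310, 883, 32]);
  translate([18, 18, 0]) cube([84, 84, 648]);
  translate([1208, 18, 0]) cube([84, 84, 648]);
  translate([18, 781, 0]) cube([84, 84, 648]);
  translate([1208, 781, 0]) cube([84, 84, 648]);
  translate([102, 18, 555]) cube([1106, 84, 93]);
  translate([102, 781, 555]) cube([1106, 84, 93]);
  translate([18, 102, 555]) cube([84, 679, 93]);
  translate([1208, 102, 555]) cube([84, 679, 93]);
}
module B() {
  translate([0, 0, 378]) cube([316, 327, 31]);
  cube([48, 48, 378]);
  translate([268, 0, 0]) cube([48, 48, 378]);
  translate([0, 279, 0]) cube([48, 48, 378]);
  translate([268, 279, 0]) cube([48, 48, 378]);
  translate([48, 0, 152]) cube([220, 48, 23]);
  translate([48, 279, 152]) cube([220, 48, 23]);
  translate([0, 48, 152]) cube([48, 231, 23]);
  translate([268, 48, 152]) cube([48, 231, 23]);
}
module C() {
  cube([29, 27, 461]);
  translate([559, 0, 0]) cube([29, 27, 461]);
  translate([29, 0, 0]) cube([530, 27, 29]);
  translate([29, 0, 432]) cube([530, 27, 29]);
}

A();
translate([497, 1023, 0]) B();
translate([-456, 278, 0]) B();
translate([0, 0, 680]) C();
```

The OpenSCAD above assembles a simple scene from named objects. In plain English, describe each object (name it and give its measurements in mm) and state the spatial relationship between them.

A is a table: top 1310 mm (x) × 883 mm (y), 32 mm thick, upper face at z = 680 mm, on four 84×84 mm square legs, each inset 18 mm from the nearest pair of top edges, running from z = 0 to the bottom of the top. Four apron rails, 84 mm thick and 93 mm tall, run between adjacent legs with their top edges flush with the underside of the top and their outer faces flush with the legs' outer faces.

B is a simple wooden stool: a rectangular seat 316 mm (x) by 327 mm (y), 31 mm thick, top face at z = 409 mm, on four square legs, each 48×48 mm in cross-section. The legs rest on z = 0, each flush with a corner of the seat. Four stretchers, 48 mm wide and 23 mm tall, connect adjacent legs with their undersides at z = 152 mm, each running between the inner faces of the legs it joins and aligned with the legs' outer faces on the other axis.

C is a picture frame with a 530×403 mm rectangular opening (x by z) and a uniform 29 mm border on every side. Frame depth is 27 mm along y. It is built from two vertical stiles running the full outside height and two horizontal rails spanning the gap between the stiles.

Two stools sit around the table at the +y, −x sides. The picture frame is on top of the table.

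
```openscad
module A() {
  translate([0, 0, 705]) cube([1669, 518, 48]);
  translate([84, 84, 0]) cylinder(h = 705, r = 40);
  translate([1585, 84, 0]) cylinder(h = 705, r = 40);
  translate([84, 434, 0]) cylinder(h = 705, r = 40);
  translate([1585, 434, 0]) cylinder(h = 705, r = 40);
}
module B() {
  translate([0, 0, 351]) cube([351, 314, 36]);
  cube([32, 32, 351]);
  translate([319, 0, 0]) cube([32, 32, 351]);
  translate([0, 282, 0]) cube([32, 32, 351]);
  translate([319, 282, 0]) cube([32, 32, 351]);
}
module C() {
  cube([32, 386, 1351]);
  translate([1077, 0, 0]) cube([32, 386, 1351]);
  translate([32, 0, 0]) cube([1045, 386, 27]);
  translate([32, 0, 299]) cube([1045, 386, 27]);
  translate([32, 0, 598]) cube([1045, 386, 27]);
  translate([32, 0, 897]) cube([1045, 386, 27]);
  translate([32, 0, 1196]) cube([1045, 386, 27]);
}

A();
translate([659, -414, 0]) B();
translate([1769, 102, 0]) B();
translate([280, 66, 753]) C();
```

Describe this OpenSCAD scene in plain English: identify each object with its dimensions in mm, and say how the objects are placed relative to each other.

A is a rectangular dining table. The top is 1669×518×48 mm with its upper surface at z = 753 mm. It stands on four round legs of 80 mm diameter, each leg's bounding box inset 44 mm from the nearest pair of top edges, running from the floor to the underside of the top.

B is a four-legged stool. The seat is a 351×314×36 mm slab whose top surface is at z = 387 mm; four square legs, each 32×32 mm in cross-section, run from the floor (z = 0) to the underside of the seat, each flush with a corner of the seat.

C is an open bookshelf. Two side panels, each 32 mm thick, 386 mm deep and 1351 mm tall, stand 1109 mm apart (outside-to-outside). Between them sit 5 shelves, each 27 mm thick and 386 mm deep, spanning the full gap between the sides. The bottom shelf rests on the floor (its underside at z = 0) and the clear gap between one shelf's top and the next shelf's underside is 272 mm.

Two stools sit around the table at the −y, +x sides. The bookshelf is on top of the table, centred.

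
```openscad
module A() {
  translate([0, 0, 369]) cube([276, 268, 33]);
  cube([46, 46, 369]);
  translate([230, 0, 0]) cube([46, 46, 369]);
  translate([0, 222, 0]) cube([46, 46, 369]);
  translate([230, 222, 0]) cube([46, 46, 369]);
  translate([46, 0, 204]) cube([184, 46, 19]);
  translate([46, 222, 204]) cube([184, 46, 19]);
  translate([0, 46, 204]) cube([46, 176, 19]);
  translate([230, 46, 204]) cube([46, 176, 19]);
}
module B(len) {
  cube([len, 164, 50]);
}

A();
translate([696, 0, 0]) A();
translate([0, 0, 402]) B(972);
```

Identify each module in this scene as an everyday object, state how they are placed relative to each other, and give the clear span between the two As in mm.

A is a stool. B is a beam. A beam spans the tops of two stools. The clear span between the two stools is 420 mm.

Second stool starts at x = 696; first ends at x = 276; clear span = 696 − 276 = 420 mm.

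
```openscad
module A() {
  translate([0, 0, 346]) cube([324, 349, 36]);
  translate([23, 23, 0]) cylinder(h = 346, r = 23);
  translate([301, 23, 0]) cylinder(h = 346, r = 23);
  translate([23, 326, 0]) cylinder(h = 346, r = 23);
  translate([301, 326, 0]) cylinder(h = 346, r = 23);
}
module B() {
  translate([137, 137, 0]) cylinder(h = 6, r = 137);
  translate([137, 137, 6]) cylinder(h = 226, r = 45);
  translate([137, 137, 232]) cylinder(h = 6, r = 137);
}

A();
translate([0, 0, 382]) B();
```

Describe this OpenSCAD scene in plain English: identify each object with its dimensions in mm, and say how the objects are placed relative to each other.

A is a simple wooden stool: a rectangular seat 324 mm (x) by 349 mm (y), 36 mm thick, top face at z = 382 mm, on four round legs, each 46 mm in diameter. The legs rest on z = 0, each leg's axis is inset half a diameter from the nearest pair of seat edges (so the leg's bounding box is flush with the corner).

B is a spool: two coaxial disc flanges of radius 137 mm and thickness 6 mm, joined by a core cylinder of radius 45 mm and height 226 mm. The lower flange rests on z = 0 and the three cylinders share a vertical axis.

The spool is on top of the stool.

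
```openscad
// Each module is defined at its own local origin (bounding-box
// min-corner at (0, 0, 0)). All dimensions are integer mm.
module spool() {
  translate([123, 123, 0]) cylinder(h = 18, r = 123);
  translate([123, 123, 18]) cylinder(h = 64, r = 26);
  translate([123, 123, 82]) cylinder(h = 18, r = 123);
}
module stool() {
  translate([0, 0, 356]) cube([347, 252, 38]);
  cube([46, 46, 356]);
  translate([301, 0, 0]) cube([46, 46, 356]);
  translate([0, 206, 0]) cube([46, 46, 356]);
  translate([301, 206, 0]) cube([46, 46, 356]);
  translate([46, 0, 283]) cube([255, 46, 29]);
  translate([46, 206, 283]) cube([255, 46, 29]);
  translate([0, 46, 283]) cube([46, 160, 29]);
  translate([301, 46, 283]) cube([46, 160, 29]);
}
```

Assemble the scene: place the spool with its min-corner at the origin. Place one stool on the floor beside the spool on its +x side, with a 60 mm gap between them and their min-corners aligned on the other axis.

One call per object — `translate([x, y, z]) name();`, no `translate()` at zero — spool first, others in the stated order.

spool();
translate([306, 0, 0]) stool();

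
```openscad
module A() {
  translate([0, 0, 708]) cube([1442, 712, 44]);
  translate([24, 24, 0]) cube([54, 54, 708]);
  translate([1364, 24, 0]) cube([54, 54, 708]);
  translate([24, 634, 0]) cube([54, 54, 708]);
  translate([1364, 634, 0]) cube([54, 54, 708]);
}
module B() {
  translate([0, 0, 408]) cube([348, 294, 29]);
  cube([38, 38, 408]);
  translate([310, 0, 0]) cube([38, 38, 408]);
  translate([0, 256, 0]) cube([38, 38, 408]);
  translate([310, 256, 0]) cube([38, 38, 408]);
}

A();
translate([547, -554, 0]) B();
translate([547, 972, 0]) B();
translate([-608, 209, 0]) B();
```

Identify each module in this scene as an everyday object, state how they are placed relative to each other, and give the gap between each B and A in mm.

Each stool's nearest face is 260 mm from the table's bounding box.

A is a table. B is a stool. Three stools sit around the table at the −y, +y, −x sides. The gap between each stool and the table is 260 mm.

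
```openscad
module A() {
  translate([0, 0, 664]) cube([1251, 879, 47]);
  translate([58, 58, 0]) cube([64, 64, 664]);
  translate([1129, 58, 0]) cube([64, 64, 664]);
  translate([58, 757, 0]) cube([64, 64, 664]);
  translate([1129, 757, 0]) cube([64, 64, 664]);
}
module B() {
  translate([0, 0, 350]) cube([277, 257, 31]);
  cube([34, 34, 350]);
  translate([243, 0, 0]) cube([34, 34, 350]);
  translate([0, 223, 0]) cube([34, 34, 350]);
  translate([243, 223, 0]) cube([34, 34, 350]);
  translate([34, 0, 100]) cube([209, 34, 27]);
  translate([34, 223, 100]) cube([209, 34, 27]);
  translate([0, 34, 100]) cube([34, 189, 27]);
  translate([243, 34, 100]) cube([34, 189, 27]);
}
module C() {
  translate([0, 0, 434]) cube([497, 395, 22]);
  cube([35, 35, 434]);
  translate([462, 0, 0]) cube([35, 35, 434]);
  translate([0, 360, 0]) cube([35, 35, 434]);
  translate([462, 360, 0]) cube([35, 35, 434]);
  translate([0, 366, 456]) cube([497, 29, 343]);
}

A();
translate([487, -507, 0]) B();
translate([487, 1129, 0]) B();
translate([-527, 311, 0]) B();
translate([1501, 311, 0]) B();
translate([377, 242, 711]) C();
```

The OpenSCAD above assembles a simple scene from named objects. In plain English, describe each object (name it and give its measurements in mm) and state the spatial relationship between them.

A is a table: top 1251 mm (x) × 879 mm (y), 47 mm thick, upper face at z = 711 mm, on four 64×64 mm square legs, each inset 58 mm from the nearest pair of top edges, running from z = 0 to the bottom of the top.

B is a four-legged stool. The seat is 277×257 mm, 31 mm thick, top at z = 381 mm. It stands on four square legs, each 34×34 mm in cross-section, from z = 0 to the seat underside, each flush with a corner of the seat. Four stretchers, 34 mm wide and 27 mm tall, connect adjacent legs with their undersides at z = 100 mm, each running between the inner faces of the legs it joins and aligned with the legs' outer faces on the other axis.

C is a chair: 497×395 mm seat, 22 mm thick, top at z = 456 mm, on four 35 mm square corner legs flush with the seat edges. A 29 mm thick backrest slab spans the full seat width, extending 343 mm above the seat top, its back face flush with the seat's +y edge.

Four stools sit around the table at the −y, +y, −x, +x sides. The chair is on top of the table, centred.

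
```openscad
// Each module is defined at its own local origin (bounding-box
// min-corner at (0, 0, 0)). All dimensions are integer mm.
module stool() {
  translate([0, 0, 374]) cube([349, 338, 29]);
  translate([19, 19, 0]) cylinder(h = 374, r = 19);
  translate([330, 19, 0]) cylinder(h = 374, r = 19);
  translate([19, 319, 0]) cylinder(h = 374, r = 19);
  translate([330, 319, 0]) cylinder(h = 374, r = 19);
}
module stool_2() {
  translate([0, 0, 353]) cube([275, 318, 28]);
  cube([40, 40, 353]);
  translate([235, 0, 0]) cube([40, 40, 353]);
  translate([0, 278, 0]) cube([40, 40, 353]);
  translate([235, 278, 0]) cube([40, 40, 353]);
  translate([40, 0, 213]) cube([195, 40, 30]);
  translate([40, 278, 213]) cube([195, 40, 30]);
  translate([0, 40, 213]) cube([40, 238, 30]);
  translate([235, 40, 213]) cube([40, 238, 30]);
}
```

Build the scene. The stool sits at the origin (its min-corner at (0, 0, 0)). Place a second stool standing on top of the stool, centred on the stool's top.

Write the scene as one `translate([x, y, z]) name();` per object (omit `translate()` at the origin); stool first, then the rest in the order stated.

stool();
translate([37, 10, 403]) stool_2();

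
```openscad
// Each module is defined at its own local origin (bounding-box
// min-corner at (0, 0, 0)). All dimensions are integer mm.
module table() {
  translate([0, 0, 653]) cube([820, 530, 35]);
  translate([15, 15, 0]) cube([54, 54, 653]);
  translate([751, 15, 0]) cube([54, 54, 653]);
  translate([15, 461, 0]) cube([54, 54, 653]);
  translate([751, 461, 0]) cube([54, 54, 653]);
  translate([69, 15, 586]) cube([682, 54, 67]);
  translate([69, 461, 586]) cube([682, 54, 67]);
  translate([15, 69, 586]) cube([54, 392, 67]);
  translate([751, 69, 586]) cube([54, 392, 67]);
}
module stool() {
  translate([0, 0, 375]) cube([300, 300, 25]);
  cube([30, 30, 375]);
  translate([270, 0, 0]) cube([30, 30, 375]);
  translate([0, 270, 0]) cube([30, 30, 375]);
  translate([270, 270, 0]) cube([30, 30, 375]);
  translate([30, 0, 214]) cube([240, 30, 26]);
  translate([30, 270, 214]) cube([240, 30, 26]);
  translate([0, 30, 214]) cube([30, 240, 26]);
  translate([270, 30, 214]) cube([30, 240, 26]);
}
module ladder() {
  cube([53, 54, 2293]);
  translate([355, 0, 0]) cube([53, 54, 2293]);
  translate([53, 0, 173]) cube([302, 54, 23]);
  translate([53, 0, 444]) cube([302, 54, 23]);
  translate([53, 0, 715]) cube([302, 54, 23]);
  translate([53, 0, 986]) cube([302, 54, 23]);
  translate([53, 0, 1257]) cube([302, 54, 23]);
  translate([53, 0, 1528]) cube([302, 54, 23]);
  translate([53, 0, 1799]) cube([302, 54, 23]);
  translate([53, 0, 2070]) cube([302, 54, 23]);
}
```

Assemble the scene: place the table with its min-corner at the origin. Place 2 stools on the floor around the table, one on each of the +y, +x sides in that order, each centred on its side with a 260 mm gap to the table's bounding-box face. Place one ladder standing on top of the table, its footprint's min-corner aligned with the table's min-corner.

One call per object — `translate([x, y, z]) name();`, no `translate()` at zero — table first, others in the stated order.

table();
translate([260, 790, 0]) stool();
translate([1080, 115, 0]) stool();
translate([0, 0, 688]) ladder();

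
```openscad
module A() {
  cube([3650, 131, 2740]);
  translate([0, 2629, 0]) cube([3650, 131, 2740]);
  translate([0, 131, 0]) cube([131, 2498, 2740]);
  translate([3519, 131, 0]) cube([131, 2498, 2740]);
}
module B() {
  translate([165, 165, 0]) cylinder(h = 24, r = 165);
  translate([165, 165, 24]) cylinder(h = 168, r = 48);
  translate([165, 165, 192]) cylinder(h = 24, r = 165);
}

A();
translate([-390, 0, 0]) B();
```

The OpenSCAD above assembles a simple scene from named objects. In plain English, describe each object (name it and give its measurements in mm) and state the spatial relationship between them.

A is a box-shaped house frame (walls only): outside footprint 3650×2760 mm, wall height 2740 mm, wall thickness 131 mm. The two y-facing walls run the full x-width; the two x-facing walls fit between the inner faces of the y-facing walls.

B is a spool: two coaxial disc flanges of radius 165 mm and thickness 24 mm, joined by a core cylinder of radius 48 mm and height 168 mm. The lower flange rests on z = 0 and the three cylinders share a vertical axis.

The spool is on the floor beside the house frame on its −x side.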